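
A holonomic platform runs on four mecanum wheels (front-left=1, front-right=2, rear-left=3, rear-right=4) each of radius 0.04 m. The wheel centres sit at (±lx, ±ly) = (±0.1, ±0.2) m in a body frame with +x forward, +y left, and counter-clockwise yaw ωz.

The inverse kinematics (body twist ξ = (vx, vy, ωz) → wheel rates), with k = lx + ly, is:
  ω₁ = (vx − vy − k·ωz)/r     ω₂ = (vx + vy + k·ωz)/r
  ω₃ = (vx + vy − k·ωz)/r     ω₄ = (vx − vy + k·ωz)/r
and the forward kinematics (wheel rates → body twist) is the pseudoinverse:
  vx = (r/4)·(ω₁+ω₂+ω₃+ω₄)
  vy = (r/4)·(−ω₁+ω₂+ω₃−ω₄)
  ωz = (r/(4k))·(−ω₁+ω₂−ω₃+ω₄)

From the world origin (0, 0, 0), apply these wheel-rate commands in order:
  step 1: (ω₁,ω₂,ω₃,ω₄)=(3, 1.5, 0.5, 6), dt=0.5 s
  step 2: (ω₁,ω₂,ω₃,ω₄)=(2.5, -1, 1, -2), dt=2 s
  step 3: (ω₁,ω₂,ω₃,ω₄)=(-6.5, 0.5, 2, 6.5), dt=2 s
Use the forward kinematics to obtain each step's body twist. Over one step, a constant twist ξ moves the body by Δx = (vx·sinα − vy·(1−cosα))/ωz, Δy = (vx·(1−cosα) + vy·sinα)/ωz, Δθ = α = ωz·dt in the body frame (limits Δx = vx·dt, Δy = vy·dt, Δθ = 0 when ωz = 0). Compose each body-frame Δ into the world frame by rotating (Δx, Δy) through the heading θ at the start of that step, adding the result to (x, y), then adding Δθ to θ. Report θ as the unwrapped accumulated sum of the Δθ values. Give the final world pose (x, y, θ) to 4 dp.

step 1: ξ=(vx,vy,ωz)=(0.1100, -0.0700, 0.1333), dt=0.5 → body Δ=(0.0561, -0.0331, 0.0667) → world pose (0.0561, -0.0331, 0.0667)
step 2: ξ=(vx,vy,ωz)=(0.0050, -0.0050, -0.2167), dt=2.0 → body Δ=(0.0076, -0.0118, -0.4333) → world pose (0.0645, -0.0444, -0.3667)
step 3: ξ=(vx,vy,ωz)=(0.0250, 0.0250, 0.3833), dt=2.0 → body Δ=(0.0270, 0.0635, 0.7667) → world pose (0.1124, 0.0052, 0.4000)

(0.1124, 0.0052, 0.4000)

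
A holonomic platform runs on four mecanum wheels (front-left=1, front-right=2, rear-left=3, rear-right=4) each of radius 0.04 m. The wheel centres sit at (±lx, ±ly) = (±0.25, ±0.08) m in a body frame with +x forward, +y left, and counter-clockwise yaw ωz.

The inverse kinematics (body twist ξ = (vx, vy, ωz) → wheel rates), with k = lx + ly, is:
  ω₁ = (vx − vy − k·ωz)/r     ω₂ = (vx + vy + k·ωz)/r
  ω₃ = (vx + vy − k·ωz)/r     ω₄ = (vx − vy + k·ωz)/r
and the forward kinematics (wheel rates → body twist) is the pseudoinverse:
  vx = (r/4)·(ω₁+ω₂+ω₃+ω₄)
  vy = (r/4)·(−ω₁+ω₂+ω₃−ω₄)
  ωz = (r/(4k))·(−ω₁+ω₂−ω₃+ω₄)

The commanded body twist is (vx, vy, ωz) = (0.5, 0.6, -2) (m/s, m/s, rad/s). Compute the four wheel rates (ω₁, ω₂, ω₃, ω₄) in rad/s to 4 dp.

k = lx + ly = 0.25 + 0.08 = 0.3300;  k·ωz = 0.3300·-2 = -0.6600
ω₁ (FL) = (vx − vy − k·ωz)/r = 0.5600/0.04 = 14.0000
ω₂ (FR) = (vx + vy + k·ωz)/r = 0.4400/0.04 = 11.0000
ω₃ (RL) = (vx + vy − k·ωz)/r = 1.7600/0.04 = 44.0000
ω₄ (RR) = (vx − vy + k·ωz)/r = -0.7600/0.04 = -19.0000

(14.0000, 11.0000, 44.0000, -19.0000)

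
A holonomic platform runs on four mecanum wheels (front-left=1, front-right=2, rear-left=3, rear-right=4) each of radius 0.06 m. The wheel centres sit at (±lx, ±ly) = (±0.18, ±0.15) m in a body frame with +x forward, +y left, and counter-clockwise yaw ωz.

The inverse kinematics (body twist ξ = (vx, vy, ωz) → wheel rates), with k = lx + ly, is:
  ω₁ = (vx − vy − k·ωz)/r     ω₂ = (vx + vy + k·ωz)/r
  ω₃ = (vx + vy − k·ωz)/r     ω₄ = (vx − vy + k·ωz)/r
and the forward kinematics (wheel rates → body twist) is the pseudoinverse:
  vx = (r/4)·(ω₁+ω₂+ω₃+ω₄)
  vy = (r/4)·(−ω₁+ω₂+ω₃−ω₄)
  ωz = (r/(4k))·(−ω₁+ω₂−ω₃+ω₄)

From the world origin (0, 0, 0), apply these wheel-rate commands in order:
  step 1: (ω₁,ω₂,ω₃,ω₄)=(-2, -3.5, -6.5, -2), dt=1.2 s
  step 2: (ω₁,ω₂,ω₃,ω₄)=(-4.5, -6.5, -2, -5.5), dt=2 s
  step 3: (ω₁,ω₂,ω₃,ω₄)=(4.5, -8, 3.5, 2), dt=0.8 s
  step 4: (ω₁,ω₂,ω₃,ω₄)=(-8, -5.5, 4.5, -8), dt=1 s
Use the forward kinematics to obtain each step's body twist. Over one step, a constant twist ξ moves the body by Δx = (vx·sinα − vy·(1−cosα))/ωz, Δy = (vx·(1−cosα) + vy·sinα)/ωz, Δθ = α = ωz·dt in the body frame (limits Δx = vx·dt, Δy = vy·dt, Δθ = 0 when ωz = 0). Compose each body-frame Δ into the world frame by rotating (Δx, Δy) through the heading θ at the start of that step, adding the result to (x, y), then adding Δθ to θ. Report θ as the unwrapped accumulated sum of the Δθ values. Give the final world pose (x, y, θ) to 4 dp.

(-0.7632, 0.1706, -1.3000)

step 1: ξ=(vx,vy,ωz)=(-0.2100, -0.0900, 0.1364), dt=1.2 → body Δ=(-0.2421, -0.1281, 0.1636) → world pose (-0.2421, -0.1281, 0.1636)
step 2: ξ=(vx,vy,ωz)=(-0.2775, 0.0225, -0.2500), dt=2.0 → body Δ=(-0.5211, 0.1790, -0.5000) → world pose (-0.7854, -0.0363, -0.3364)
step 3: ξ=(vx,vy,ωz)=(0.0300, -0.1650, -0.6364), dt=0.8 → body Δ=(-0.0099, -0.1323, -0.5091) → world pose (-0.8384, -0.1580, -0.8455)
step 4: ξ=(vx,vy,ωz)=(-0.2550, 0.2250, -0.4545), dt=1.0 → body Δ=(-0.1960, 0.2743, -0.4545) → world pose (-0.7632, 0.1706, -1.3000)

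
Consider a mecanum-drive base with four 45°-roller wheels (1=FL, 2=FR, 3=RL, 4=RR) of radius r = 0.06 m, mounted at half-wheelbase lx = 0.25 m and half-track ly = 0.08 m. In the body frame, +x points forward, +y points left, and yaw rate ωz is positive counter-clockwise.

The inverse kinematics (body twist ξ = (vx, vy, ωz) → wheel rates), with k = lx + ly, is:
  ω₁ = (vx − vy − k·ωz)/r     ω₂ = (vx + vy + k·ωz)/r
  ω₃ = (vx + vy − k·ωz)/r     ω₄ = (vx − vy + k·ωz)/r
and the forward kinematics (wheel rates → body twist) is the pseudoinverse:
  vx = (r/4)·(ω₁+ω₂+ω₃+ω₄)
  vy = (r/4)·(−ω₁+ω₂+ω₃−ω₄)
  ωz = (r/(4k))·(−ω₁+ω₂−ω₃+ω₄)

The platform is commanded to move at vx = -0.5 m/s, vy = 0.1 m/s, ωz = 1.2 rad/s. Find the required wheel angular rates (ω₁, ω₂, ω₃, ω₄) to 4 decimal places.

k = lx + ly = 0.25 + 0.08 = 0.3300;  k·ωz = 0.3300·1.2 = 0.3960
ω₁ (FL) = (vx − vy − k·ωz)/r = -0.9960/0.06 = -16.6000
ω₂ (FR) = (vx + vy + k·ωz)/r = -0.0040/0.06 = -0.0667
ω₃ (RL) = (vx + vy − k·ωz)/r = -0.7960/0.06 = -13.2667
ω₄ (RR) = (vx − vy + k·ωz)/r = -0.2040/0.06 = -3.4000

(-16.6000, -0.0667, -13.2667, -3.4000)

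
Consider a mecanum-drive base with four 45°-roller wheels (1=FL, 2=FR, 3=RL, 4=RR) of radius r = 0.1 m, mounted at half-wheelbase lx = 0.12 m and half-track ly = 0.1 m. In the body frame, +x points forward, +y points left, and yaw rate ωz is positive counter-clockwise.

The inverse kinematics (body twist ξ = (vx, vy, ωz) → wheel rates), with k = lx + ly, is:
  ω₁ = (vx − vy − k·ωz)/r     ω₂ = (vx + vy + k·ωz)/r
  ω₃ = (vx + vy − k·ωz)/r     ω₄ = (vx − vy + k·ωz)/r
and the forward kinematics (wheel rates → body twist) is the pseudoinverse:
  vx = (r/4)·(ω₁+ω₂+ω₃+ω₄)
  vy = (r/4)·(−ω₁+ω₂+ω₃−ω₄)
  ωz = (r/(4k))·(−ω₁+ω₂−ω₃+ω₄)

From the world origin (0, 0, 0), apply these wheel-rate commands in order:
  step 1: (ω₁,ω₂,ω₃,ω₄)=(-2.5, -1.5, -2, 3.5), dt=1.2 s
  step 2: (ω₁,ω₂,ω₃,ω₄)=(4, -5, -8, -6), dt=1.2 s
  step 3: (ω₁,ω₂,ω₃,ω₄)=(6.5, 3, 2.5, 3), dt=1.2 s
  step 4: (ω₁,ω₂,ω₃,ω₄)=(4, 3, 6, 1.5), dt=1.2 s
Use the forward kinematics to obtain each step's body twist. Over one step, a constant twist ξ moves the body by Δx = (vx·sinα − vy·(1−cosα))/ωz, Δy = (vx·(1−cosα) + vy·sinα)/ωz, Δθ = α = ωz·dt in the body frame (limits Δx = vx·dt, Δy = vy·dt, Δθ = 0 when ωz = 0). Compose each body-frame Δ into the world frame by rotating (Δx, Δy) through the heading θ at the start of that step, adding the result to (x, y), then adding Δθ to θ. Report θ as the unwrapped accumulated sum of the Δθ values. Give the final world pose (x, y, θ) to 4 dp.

(0.4746, -1.1003, -1.2273)

step 1: ξ=(vx,vy,ωz)=(-0.0625, -0.1125, 0.7386), dt=1.2 → body Δ=(-0.0095, -0.1491, 0.8864) → world pose (-0.0095, -0.1491, 0.8864)
step 2: ξ=(vx,vy,ωz)=(-0.3750, -0.2750, -0.7955), dt=1.2 → body Δ=(-0.5306, -0.0832, -0.9545) → world pose (-0.2806, -0.6128, -0.0682)
step 3: ξ=(vx,vy,ωz)=(0.3750, -0.1000, -0.3409), dt=1.2 → body Δ=(0.4133, -0.2074, -0.4091) → world pose (0.1177, -0.8479, -0.4773)
step 4: ξ=(vx,vy,ωz)=(0.3625, 0.0875, -0.6250), dt=1.2 → body Δ=(0.4329, -0.0602, -0.7500) → world pose (0.4746, -1.1003, -1.2273)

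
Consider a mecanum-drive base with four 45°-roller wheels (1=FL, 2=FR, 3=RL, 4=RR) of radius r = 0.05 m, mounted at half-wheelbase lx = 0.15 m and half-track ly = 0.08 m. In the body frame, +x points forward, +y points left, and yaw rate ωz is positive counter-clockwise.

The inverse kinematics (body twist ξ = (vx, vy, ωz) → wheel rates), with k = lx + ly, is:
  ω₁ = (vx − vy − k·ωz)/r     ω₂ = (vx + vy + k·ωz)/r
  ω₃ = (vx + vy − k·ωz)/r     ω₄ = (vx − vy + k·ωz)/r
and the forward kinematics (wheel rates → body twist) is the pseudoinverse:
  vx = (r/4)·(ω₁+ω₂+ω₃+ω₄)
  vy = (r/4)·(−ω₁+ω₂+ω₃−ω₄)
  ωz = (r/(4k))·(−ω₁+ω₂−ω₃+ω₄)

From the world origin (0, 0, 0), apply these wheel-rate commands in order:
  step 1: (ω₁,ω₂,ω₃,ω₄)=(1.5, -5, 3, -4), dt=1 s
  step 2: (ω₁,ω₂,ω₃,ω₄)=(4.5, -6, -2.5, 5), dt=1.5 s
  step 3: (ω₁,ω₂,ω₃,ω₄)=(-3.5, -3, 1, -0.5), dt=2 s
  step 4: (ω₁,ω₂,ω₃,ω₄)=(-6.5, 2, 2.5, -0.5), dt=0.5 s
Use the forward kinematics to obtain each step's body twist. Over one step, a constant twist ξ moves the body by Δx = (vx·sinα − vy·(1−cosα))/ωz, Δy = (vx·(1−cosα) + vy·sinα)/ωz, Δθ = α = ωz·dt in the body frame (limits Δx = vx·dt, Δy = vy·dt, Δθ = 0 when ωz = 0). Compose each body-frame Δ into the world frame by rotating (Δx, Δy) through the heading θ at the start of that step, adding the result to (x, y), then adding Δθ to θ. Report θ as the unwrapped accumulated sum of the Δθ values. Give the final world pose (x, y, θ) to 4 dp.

(-0.2725, -0.0037, -0.9375)

step 1: ξ=(vx,vy,ωz)=(-0.0562, 0.0063, -0.7337), dt=1.0 → body Δ=(-0.0491, 0.0254, -0.7337) → world pose (-0.0491, 0.0254, -0.7337)
step 2: ξ=(vx,vy,ωz)=(0.0125, -0.2250, -0.1630), dt=1.5 → body Δ=(-0.0225, -0.3364, -0.2446) → world pose (-0.2911, -0.2094, -0.9783)
step 3: ξ=(vx,vy,ωz)=(-0.0750, 0.0250, -0.0543), dt=2.0 → body Δ=(-0.1470, 0.0580, -0.1087) → world pose (-0.3251, -0.0550, -1.0870)
step 4: ξ=(vx,vy,ωz)=(-0.0312, 0.1438, 0.2989), dt=0.5 → body Δ=(-0.0209, 0.0704, 0.1495) → world pose (-0.2725, -0.0037, -0.9375)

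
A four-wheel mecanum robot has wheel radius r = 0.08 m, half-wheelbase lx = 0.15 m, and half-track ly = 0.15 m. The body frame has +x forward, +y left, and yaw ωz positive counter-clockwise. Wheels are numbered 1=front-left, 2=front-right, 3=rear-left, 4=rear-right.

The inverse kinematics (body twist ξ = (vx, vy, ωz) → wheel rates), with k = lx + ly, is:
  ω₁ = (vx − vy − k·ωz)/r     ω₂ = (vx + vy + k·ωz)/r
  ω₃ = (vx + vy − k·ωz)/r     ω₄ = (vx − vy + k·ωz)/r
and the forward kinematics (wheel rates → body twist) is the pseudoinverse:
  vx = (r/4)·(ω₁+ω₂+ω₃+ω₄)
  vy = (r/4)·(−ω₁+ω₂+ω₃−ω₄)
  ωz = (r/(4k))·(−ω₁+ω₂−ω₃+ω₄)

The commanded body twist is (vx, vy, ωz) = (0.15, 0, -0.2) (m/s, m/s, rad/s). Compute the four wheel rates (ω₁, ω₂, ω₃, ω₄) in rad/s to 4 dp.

(2.6250, 1.1250, 2.6250, 1.1250)

k = lx + ly = 0.15 + 0.15 = 0.3000;  k·ωz = 0.3000·-0.2 = -0.0600
ω₁ (FL) = (vx − vy − k·ωz)/r = 0.2100/0.08 = 2.6250
ω₂ (FR) = (vx + vy + k·ωz)/r = 0.0900/0.08 = 1.1250
ω₃ (RL) = (vx + vy − k·ωz)/r = 0.2100/0.08 = 2.6250
ω₄ (RR) = (vx − vy + k·ωz)/r = 0.0900/0.08 = 1.1250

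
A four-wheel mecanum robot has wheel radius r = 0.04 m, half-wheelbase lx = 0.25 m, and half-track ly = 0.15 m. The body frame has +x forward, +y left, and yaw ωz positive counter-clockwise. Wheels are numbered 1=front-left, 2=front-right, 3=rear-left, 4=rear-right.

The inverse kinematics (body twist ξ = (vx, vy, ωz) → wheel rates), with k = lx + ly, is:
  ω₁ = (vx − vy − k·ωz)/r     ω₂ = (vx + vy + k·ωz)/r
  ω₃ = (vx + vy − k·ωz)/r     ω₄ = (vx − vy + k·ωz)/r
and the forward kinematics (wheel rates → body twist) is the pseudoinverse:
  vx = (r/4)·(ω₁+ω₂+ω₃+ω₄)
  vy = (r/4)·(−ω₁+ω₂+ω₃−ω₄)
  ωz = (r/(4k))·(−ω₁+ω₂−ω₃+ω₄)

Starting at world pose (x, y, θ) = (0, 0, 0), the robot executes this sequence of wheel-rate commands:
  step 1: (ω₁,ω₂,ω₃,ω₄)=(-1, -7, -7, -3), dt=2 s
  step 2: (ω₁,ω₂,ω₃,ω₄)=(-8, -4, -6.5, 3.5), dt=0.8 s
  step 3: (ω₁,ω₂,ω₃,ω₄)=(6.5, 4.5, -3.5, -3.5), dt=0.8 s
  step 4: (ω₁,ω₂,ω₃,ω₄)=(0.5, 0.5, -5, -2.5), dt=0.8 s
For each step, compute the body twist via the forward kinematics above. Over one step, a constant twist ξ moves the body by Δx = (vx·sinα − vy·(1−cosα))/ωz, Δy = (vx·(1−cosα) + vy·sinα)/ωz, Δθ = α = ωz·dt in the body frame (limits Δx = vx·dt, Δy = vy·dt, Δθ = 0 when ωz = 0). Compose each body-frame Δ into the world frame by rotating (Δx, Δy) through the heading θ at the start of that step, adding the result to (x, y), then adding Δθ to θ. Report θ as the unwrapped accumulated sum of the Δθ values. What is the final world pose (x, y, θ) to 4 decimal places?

step 1: ξ=(vx,vy,ωz)=(-0.1800, -0.1000, -0.0500), dt=2.0 → body Δ=(-0.3694, -0.1817, -0.1000) → world pose (-0.3694, -0.1817, -0.1000)
step 2: ξ=(vx,vy,ωz)=(-0.1500, -0.0600, 0.3500), dt=0.8 → body Δ=(-0.1118, -0.0641, 0.2800) → world pose (-0.4870, -0.2343, 0.1800)
step 3: ξ=(vx,vy,ωz)=(0.0400, -0.0200, -0.0500), dt=0.8 → body Δ=(0.0317, -0.0166, -0.0400) → world pose (-0.4529, -0.2450, 0.1400)
step 4: ξ=(vx,vy,ωz)=(-0.0650, -0.0250, 0.0625), dt=0.8 → body Δ=(-0.0515, -0.0213, 0.0500) → world pose (-0.5009, -0.2732, 0.1900)

(-0.5009, -0.2732, 0.1900)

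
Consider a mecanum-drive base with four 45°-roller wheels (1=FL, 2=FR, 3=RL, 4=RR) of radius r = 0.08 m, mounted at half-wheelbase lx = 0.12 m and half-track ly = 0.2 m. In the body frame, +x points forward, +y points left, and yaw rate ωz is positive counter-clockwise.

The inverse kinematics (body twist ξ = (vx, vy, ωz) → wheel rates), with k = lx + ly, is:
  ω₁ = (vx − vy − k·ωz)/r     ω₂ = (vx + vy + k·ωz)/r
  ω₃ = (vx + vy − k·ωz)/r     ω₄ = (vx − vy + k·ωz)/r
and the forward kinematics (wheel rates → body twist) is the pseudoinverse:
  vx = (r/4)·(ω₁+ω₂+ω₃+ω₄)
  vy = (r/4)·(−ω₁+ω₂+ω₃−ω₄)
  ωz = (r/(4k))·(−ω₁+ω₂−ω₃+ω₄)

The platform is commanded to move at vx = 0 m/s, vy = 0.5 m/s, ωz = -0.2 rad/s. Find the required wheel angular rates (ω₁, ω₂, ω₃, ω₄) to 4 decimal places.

k = lx + ly = 0.12 + 0.2 = 0.3200;  k·ωz = 0.3200·-0.2 = -0.0640
ω₁ (FL) = (vx − vy − k·ωz)/r = -0.4360/0.08 = -5.4500
ω₂ (FR) = (vx + vy + k·ωz)/r = 0.4360/0.08 = 5.4500
ω₃ (RL) = (vx + vy − k·ωz)/r = 0.5640/0.08 = 7.0500
ω₄ (RR) = (vx − vy + k·ωz)/r = -0.5640/0.08 = -7.0500

(-5.4500, 5.4500, 7.0500, -7.0500)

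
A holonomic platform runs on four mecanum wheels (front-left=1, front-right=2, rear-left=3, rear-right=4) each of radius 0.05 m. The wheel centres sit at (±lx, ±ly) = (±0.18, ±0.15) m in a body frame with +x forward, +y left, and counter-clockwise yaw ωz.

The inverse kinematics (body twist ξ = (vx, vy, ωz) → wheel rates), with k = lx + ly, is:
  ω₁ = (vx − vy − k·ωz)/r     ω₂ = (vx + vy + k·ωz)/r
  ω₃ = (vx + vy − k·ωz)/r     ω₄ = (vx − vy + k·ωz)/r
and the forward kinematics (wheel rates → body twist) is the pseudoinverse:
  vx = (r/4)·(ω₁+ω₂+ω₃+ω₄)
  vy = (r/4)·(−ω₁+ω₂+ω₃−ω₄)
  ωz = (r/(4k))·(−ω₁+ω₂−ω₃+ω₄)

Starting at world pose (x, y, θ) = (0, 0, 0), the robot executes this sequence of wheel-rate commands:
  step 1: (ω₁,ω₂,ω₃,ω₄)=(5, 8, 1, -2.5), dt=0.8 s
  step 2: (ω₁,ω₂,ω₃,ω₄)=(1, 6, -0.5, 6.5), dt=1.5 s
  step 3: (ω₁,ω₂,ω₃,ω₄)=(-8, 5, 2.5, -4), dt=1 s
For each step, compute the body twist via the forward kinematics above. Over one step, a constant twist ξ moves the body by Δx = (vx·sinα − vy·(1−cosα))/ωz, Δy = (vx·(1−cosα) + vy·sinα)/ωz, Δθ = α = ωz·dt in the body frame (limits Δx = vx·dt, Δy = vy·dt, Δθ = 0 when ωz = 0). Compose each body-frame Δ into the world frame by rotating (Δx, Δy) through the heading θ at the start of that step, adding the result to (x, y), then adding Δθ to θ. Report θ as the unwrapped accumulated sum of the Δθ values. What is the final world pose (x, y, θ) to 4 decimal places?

(0.1416, 0.2371, 0.9129)

step 1: ξ=(vx,vy,ωz)=(0.1438, 0.0813, -0.0189), dt=0.8 → body Δ=(0.1155, 0.0641, -0.0152) → world pose (0.1155, 0.0641, -0.0152)
step 2: ξ=(vx,vy,ωz)=(0.1625, -0.0250, 0.4545), dt=1.5 → body Δ=(0.2376, 0.0453, 0.6818) → world pose (0.3537, 0.1058, 0.6667)
step 3: ξ=(vx,vy,ωz)=(-0.0563, 0.2438, 0.2462), dt=1.0 → body Δ=(-0.0855, 0.2344, 0.2462) → world pose (0.1416, 0.2371, 0.9129)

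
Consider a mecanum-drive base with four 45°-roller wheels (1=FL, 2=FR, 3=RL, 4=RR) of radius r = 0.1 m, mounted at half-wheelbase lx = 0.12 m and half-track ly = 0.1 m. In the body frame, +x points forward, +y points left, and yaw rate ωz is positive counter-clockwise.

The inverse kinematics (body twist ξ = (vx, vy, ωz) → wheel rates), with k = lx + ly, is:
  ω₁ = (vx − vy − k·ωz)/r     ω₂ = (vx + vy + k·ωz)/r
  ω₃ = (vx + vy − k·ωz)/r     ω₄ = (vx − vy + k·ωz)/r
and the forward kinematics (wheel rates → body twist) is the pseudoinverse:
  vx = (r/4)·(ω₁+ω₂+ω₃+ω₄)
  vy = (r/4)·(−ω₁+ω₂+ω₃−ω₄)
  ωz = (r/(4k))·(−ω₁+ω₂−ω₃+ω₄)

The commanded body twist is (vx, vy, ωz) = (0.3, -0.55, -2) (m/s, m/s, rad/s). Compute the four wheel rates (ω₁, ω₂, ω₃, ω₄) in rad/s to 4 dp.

(12.9000, -6.9000, 1.9000, 4.1000)

k = lx + ly = 0.12 + 0.1 = 0.2200;  k·ωz = 0.2200·-2 = -0.4400
ω₁ (FL) = (vx − vy − k·ωz)/r = 1.2900/0.1 = 12.9000
ω₂ (FR) = (vx + vy + k·ωz)/r = -0.6900/0.1 = -6.9000
ω₃ (RL) = (vx + vy − k·ωz)/r = 0.1900/0.1 = 1.9000
ω₄ (RR) = (vx − vy + k·ωz)/r = 0.4100/0.1 = 4.1000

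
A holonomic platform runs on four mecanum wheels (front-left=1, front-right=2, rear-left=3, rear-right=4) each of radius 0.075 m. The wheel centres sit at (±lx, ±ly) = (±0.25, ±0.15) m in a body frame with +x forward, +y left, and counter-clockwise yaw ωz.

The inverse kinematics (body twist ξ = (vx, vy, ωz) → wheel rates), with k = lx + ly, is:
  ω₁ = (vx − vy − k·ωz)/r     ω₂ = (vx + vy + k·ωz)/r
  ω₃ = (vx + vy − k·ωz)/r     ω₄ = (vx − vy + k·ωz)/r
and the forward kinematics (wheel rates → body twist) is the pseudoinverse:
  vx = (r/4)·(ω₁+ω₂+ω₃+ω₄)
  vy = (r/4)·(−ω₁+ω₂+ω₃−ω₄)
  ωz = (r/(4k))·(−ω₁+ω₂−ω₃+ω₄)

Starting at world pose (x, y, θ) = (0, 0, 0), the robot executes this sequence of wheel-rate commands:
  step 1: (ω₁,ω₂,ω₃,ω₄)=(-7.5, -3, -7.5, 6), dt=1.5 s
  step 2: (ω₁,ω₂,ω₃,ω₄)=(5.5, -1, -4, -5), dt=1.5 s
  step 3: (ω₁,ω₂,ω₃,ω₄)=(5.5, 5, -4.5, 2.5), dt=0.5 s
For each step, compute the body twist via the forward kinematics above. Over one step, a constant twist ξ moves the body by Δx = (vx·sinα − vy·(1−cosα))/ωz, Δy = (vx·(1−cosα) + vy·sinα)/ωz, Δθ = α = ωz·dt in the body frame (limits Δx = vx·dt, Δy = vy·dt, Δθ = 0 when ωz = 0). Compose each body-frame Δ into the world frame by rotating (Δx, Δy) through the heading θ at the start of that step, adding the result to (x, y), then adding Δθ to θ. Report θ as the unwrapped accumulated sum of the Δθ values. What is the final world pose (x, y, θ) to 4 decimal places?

step 1: ξ=(vx,vy,ωz)=(-0.2250, -0.1687, 0.8437), dt=1.5 → body Δ=(-0.1144, -0.3773, 1.2656) → world pose (-0.1144, -0.3773, 1.2656)
step 2: ξ=(vx,vy,ωz)=(-0.0844, -0.1031, -0.3516), dt=1.5 → body Δ=(-0.1606, -0.1150, -0.5273) → world pose (-0.0530, -0.5651, 0.7383)
step 3: ξ=(vx,vy,ωz)=(0.1594, -0.1406, 0.3047), dt=0.5 → body Δ=(0.0847, -0.0640, 0.1523) → world pose (0.0527, -0.5554, 0.8906)

(0.0527, -0.5554, 0.8906)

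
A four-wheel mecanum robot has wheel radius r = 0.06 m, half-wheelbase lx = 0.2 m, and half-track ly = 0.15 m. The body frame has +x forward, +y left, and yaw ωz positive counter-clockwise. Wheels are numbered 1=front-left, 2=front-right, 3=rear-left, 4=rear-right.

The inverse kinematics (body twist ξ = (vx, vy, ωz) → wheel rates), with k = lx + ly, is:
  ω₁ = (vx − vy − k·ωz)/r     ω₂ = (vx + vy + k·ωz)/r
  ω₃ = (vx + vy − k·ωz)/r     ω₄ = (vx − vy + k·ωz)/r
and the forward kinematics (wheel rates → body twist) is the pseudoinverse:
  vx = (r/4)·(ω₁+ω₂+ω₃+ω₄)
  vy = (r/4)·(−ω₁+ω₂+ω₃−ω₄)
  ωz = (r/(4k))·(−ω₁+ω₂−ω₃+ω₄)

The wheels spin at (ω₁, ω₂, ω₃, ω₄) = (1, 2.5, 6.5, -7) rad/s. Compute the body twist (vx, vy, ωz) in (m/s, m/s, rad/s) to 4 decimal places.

k = lx + ly = 0.2 + 0.15 = 0.3500
ω₁+ω₂+ω₃+ω₄ = 3.0000  →  vx = (0.06/4)·3.0000 = 0.0450
−ω₁+ω₂+ω₃−ω₄ = 15.0000  →  vy = (0.06/4)·15.0000 = 0.2250
−ω₁+ω₂−ω₃+ω₄ = -12.0000  →  ωz = (0.06/1.4000)·-12.0000 = -0.5143

(0.0450, 0.2250, -0.5143)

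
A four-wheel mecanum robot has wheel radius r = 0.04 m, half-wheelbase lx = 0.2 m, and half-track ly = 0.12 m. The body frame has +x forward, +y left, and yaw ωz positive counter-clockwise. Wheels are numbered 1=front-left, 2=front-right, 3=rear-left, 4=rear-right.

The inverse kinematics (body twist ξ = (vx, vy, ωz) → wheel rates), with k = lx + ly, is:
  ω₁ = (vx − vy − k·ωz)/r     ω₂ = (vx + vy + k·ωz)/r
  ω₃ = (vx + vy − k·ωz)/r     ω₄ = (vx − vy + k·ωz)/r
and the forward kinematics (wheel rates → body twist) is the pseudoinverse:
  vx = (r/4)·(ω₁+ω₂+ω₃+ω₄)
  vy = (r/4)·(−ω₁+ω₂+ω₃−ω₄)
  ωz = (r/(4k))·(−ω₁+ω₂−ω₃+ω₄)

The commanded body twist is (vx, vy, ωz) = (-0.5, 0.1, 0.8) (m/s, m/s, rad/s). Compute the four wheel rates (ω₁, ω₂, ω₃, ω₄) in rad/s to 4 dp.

k = lx + ly = 0.2 + 0.12 = 0.3200;  k·ωz = 0.3200·0.8 = 0.2560
ω₁ (FL) = (vx − vy − k·ωz)/r = -0.8560/0.04 = -21.4000
ω₂ (FR) = (vx + vy + k·ωz)/r = -0.1440/0.04 = -3.6000
ω₃ (RL) = (vx + vy − k·ωz)/r = -0.6560/0.04 = -16.4000
ω₄ (RR) = (vx − vy + k·ωz)/r = -0.3440/0.04 = -8.6000

(-21.4000, -3.6000, -16.4000, -8.6000)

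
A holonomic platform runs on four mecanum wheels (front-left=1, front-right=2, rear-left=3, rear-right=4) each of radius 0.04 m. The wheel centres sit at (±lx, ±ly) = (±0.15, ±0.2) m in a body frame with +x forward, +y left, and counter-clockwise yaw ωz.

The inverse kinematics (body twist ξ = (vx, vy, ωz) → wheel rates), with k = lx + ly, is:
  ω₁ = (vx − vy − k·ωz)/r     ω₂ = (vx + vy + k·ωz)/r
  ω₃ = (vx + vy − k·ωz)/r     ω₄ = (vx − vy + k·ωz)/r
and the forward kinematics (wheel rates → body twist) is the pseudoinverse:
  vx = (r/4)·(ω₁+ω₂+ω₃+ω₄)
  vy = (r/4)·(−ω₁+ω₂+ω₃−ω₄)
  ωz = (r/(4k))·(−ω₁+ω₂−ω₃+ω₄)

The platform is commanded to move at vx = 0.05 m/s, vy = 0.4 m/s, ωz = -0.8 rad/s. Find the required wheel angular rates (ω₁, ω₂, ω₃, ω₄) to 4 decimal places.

(-1.7500, 4.2500, 18.2500, -15.7500)

k = lx + ly = 0.15 + 0.2 = 0.3500;  k·ωz = 0.3500·-0.8 = -0.2800
ω₁ (FL) = (vx − vy − k·ωz)/r = -0.0700/0.04 = -1.7500
ω₂ (FR) = (vx + vy + k·ωz)/r = 0.1700/0.04 = 4.2500
ω₃ (RL) = (vx + vy − k·ωz)/r = 0.7300/0.04 = 18.2500
ω₄ (RR) = (vx − vy + k·ωz)/r = -0.6300/0.04 = -15.7500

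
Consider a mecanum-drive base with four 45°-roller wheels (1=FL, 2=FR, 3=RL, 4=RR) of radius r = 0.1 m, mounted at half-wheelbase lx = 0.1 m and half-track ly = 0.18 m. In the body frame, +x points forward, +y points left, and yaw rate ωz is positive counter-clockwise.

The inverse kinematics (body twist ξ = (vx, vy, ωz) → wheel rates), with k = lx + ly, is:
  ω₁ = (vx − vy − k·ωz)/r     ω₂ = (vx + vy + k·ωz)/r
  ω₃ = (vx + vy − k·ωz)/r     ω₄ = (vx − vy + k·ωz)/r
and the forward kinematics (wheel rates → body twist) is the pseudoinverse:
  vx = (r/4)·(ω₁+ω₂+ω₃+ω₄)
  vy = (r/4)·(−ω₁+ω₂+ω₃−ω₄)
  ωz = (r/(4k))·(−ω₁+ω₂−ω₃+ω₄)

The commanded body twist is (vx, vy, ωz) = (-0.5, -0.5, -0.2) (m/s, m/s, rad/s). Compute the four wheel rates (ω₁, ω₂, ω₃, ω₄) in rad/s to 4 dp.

k = lx + ly = 0.1 + 0.18 = 0.2800;  k·ωz = 0.2800·-0.2 = -0.0560
ω₁ (FL) = (vx − vy − k·ωz)/r = 0.0560/0.1 = 0.5600
ω₂ (FR) = (vx + vy + k·ωz)/r = -1.0560/0.1 = -10.5600
ω₃ (RL) = (vx + vy − k·ωz)/r = -0.9440/0.1 = -9.4400
ω₄ (RR) = (vx − vy + k·ωz)/r = -0.0560/0.1 = -0.5600

(0.5600, -10.5600, -9.4400, -0.5600)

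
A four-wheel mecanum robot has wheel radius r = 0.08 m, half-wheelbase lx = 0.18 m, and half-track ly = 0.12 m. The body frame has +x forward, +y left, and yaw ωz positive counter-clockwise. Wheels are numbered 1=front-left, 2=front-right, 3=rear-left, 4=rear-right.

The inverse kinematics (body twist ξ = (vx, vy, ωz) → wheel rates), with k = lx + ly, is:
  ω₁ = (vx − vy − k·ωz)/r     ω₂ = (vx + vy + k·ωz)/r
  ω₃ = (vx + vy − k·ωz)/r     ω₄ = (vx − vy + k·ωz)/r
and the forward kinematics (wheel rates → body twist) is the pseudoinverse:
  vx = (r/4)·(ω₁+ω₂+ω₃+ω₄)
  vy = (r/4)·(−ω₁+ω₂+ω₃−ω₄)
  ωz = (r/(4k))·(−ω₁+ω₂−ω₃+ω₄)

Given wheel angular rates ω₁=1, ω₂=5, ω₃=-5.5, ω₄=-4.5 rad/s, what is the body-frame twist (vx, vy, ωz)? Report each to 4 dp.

(-0.0800, 0.0600, 0.3333)

k = lx + ly = 0.18 + 0.12 = 0.3000
ω₁+ω₂+ω₃+ω₄ = -4.0000  →  vx = (0.08/4)·-4.0000 = -0.0800
−ω₁+ω₂+ω₃−ω₄ = 3.0000  →  vy = (0.08/4)·3.0000 = 0.0600
−ω₁+ω₂−ω₃+ω₄ = 5.0000  →  ωz = (0.08/1.2000)·5.0000 = 0.3333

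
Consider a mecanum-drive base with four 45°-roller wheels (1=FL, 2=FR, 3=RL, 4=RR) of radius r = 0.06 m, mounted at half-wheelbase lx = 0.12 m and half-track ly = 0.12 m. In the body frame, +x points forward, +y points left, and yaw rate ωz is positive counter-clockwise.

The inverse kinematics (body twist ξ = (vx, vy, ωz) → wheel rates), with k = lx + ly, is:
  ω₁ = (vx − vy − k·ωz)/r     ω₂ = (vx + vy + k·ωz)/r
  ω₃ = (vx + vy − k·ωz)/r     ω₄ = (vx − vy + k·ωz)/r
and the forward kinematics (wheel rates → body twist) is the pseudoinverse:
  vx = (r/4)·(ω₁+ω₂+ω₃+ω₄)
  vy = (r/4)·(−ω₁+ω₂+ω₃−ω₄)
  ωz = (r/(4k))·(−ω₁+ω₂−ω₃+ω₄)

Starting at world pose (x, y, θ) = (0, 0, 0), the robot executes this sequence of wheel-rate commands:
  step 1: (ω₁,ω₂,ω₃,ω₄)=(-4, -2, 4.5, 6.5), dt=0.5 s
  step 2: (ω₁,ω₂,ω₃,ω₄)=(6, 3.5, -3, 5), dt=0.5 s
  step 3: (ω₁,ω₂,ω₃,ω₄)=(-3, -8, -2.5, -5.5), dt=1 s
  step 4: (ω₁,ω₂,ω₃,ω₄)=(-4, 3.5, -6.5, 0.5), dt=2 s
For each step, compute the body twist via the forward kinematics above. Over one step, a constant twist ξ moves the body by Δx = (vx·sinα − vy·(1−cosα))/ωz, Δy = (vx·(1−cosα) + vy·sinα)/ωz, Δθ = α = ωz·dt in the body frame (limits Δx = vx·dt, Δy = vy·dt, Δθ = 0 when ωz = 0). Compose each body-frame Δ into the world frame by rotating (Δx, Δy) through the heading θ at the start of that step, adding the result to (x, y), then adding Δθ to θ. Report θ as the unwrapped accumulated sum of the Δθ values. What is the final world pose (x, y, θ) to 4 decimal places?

step 1: ξ=(vx,vy,ωz)=(0.0750, 0.0000, 0.2500), dt=0.5 → body Δ=(0.0374, 0.0023, 0.1250) → world pose (0.0374, 0.0023, 0.1250)
step 2: ξ=(vx,vy,ωz)=(0.1725, -0.1575, 0.3438), dt=0.5 → body Δ=(0.0926, -0.0710, 0.1719) → world pose (0.1381, -0.0565, 0.2969)
step 3: ξ=(vx,vy,ωz)=(-0.2850, -0.0300, -0.5000), dt=1.0 → body Δ=(-0.2806, 0.0410, -0.5000) → world pose (-0.1422, -0.0994, -0.2031)
step 4: ξ=(vx,vy,ωz)=(-0.0975, 0.0075, 0.9062), dt=2.0 → body Δ=(-0.1147, -0.1253, 1.8125) → world pose (-0.2799, -0.1990, 1.6094)

(-0.2799, -0.1990, 1.6094)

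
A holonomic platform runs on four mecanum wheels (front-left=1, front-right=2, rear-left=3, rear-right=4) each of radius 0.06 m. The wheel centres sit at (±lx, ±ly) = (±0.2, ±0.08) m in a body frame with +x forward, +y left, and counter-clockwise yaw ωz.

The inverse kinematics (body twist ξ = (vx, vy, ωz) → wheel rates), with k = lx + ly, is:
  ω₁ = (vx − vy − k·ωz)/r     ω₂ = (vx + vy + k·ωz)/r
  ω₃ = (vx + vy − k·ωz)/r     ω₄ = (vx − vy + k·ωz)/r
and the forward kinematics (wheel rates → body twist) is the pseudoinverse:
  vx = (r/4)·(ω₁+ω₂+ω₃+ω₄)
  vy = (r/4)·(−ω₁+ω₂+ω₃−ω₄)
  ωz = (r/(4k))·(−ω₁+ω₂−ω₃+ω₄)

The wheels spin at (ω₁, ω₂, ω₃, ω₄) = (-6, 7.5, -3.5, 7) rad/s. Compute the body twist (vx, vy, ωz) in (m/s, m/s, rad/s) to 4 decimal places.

(0.0750, 0.0450, 1.2857)

k = lx + ly = 0.2 + 0.08 = 0.2800
ω₁+ω₂+ω₃+ω₄ = 5.0000  →  vx = (0.06/4)·5.0000 = 0.0750
−ω₁+ω₂+ω₃−ω₄ = 3.0000  →  vy = (0.06/4)·3.0000 = 0.0450
−ω₁+ω₂−ω₃+ω₄ = 24.0000  →  ωz = (0.06/1.1200)·24.0000 = 1.2857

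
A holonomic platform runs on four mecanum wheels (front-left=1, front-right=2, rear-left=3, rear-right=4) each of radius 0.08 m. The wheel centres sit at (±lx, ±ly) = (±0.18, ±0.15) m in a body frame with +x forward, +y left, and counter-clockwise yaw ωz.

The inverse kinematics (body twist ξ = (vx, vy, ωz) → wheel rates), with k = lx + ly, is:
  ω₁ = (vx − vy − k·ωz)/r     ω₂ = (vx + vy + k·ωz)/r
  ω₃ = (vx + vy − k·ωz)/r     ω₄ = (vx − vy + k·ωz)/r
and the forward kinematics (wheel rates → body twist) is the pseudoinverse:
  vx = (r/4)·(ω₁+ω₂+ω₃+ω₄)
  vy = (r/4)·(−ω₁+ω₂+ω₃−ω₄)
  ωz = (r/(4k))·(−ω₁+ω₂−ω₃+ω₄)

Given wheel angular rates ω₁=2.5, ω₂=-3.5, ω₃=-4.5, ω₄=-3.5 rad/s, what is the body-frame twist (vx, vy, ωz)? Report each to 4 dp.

(-0.1800, -0.1400, -0.3030)

k = lx + ly = 0.18 + 0.15 = 0.3300
ω₁+ω₂+ω₃+ω₄ = -9.0000  →  vx = (0.08/4)·-9.0000 = -0.1800
−ω₁+ω₂+ω₃−ω₄ = -7.0000  →  vy = (0.08/4)·-7.0000 = -0.1400
−ω₁+ω₂−ω₃+ω₄ = -5.0000  →  ωz = (0.08/1.3200)·-5.0000 = -0.3030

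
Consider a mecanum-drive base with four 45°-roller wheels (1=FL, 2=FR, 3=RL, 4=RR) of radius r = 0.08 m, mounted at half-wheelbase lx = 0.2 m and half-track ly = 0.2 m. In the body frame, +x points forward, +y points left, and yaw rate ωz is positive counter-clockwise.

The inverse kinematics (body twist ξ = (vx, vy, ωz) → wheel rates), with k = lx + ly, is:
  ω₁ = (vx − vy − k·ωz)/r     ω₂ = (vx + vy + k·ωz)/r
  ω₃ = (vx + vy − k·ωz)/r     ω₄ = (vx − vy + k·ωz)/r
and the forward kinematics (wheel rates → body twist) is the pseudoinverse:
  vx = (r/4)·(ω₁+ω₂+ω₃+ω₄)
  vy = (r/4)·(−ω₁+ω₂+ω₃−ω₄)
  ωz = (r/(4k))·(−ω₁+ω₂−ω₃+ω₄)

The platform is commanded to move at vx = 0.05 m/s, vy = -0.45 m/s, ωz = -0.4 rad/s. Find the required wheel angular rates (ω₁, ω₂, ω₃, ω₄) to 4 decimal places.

k = lx + ly = 0.2 + 0.2 = 0.4000;  k·ωz = 0.4000·-0.4 = -0.1600
ω₁ (FL) = (vx − vy − k·ωz)/r = 0.6600/0.08 = 8.2500
ω₂ (FR) = (vx + vy + k·ωz)/r = -0.5600/0.08 = -7.0000
ω₃ (RL) = (vx + vy − k·ωz)/r = -0.2400/0.08 = -3.0000
ω₄ (RR) = (vx − vy + k·ωz)/r = 0.3400/0.08 = 4.2500

(8.2500, -7.0000, -3.0000, 4.2500)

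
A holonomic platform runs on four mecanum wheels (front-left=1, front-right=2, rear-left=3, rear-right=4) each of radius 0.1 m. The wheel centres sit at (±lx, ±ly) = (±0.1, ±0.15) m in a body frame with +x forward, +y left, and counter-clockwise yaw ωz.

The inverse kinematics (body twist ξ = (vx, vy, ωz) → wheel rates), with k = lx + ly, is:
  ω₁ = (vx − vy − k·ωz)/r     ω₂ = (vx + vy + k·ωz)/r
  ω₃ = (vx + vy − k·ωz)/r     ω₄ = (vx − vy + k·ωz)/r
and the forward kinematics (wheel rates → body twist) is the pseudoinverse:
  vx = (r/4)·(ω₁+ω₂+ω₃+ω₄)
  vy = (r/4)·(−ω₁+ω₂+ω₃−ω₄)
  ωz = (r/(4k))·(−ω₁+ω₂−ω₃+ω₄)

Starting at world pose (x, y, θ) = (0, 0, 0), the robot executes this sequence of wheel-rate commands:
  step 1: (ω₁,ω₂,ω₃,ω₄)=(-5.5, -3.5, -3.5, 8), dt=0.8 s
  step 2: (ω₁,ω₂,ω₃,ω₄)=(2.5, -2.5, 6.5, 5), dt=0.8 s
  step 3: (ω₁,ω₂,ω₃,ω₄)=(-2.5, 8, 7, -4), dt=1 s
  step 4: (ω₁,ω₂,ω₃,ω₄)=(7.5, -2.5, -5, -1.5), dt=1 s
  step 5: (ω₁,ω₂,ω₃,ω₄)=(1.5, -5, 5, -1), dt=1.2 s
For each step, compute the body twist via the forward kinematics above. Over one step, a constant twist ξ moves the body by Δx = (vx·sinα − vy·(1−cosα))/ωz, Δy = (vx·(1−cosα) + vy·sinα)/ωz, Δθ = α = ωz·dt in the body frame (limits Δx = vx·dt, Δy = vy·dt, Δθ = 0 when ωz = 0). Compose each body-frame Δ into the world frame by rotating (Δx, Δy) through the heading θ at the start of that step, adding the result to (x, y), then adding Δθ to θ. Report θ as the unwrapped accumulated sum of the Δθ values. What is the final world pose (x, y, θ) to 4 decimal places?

(0.1568, 0.1386, -1.6400)

step 1: ξ=(vx,vy,ωz)=(-0.1125, -0.2375, 1.3500), dt=0.8 → body Δ=(0.0195, -0.1992, 1.0800) → world pose (0.0195, -0.1992, 1.0800)
step 2: ξ=(vx,vy,ωz)=(0.2875, -0.0875, -0.6500), dt=0.8 → body Δ=(0.2020, -0.1254, -0.5200) → world pose (0.2253, -0.0802, 0.5600)
step 3: ξ=(vx,vy,ωz)=(0.2125, 0.5375, -0.0500), dt=1.0 → body Δ=(0.2258, 0.5320, -0.0500) → world pose (0.1340, 0.4905, 0.5100)
step 4: ξ=(vx,vy,ωz)=(-0.0375, -0.3375, -0.6500), dt=1.0 → body Δ=(-0.1408, -0.3025, -0.6500) → world pose (0.1588, 0.1578, -0.1400)
step 5: ξ=(vx,vy,ωz)=(0.0125, -0.0125, -1.2500), dt=1.2 → body Δ=(0.0007, -0.0193, -1.5000) → world pose (0.1568, 0.1386, -1.6400)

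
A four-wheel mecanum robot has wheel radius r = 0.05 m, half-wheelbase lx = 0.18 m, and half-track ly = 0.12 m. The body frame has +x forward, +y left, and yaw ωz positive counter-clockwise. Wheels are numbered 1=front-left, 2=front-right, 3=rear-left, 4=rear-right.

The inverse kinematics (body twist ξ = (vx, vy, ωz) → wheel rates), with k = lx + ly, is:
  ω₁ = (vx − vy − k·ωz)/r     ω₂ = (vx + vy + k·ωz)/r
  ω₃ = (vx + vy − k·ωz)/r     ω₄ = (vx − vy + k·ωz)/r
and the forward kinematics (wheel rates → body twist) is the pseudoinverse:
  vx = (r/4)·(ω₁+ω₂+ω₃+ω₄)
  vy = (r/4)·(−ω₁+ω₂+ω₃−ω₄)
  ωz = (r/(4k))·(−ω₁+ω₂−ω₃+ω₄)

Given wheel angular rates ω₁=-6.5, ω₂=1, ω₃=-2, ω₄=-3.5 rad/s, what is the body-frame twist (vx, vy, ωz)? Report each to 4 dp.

(-0.1375, 0.1125, 0.2500)

k = lx + ly = 0.18 + 0.12 = 0.3000
ω₁+ω₂+ω₃+ω₄ = -11.0000  →  vx = (0.05/4)·-11.0000 = -0.1375
−ω₁+ω₂+ω₃−ω₄ = 9.0000  →  vy = (0.05/4)·9.0000 = 0.1125
−ω₁+ω₂−ω₃+ω₄ = 6.0000  →  ωz = (0.05/1.2000)·6.0000 = 0.2500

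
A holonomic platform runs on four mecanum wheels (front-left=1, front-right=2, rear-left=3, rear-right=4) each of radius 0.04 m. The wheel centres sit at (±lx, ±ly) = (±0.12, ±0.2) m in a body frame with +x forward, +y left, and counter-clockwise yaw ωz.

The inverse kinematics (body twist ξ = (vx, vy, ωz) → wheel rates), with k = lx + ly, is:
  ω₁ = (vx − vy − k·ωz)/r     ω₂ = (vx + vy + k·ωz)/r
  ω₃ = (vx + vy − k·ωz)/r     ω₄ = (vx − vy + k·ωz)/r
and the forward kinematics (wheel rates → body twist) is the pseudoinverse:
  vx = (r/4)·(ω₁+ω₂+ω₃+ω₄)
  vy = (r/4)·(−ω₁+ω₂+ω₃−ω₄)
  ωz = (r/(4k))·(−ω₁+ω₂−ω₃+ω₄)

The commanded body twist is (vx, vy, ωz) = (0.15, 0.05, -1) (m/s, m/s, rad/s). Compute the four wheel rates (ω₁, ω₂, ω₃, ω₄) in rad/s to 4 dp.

k = lx + ly = 0.12 + 0.2 = 0.3200;  k·ωz = 0.3200·-1 = -0.3200
ω₁ (FL) = (vx − vy − k·ωz)/r = 0.4200/0.04 = 10.5000
ω₂ (FR) = (vx + vy + k·ωz)/r = -0.1200/0.04 = -3.0000
ω₃ (RL) = (vx + vy − k·ωz)/r = 0.5200/0.04 = 13.0000
ω₄ (RR) = (vx − vy + k·ωz)/r = -0.2200/0.04 = -5.5000

(10.5000, -3.0000, 13.0000, -5.5000)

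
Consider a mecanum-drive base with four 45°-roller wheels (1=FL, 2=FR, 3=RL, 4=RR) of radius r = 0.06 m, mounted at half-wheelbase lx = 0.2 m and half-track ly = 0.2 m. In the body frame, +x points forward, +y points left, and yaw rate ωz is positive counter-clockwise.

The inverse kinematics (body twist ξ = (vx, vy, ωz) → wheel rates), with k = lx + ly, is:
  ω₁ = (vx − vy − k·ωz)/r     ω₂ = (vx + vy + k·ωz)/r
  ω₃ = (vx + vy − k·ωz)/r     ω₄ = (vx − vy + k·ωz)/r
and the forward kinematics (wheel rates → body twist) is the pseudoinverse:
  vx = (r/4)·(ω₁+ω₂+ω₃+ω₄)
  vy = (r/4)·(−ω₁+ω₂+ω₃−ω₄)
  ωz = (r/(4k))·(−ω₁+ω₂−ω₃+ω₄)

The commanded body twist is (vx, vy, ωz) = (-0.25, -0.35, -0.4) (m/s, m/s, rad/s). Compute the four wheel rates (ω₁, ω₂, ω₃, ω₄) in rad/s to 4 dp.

(4.3333, -12.6667, -7.3333, -1.0000)

k = lx + ly = 0.2 + 0.2 = 0.4000;  k·ωz = 0.4000·-0.4 = -0.1600
ω₁ (FL) = (vx − vy − k·ωz)/r = 0.2600/0.06 = 4.3333
ω₂ (FR) = (vx + vy + k·ωz)/r = -0.7600/0.06 = -12.6667
ω₃ (RL) = (vx + vy − k·ωz)/r = -0.4400/0.06 = -7.3333
ω₄ (RR) = (vx − vy + k·ωz)/r = -0.0600/0.06 = -1.0000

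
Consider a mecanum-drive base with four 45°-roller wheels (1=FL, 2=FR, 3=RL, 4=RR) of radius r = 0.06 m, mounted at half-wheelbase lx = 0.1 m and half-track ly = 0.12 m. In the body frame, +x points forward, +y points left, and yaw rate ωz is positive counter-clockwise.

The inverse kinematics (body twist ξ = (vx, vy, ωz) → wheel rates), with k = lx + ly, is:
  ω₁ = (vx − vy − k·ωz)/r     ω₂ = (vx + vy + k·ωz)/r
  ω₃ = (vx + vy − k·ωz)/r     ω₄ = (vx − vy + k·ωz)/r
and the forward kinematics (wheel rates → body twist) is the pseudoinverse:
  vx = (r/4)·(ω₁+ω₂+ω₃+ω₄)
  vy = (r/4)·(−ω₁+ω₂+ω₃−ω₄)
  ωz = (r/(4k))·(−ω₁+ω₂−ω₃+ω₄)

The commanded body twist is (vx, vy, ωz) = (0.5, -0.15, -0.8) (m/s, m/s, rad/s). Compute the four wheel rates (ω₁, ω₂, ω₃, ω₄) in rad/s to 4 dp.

k = lx + ly = 0.1 + 0.12 = 0.2200;  k·ωz = 0.2200·-0.8 = -0.1760
ω₁ (FL) = (vx − vy − k·ωz)/r = 0.8260/0.06 = 13.7667
ω₂ (FR) = (vx + vy + k·ωz)/r = 0.1740/0.06 = 2.9000
ω₃ (RL) = (vx + vy − k·ωz)/r = 0.5260/0.06 = 8.7667
ω₄ (RR) = (vx − vy + k·ωz)/r = 0.4740/0.06 = 7.9000

(13.7667, 2.9000, 8.7667, 7.9000)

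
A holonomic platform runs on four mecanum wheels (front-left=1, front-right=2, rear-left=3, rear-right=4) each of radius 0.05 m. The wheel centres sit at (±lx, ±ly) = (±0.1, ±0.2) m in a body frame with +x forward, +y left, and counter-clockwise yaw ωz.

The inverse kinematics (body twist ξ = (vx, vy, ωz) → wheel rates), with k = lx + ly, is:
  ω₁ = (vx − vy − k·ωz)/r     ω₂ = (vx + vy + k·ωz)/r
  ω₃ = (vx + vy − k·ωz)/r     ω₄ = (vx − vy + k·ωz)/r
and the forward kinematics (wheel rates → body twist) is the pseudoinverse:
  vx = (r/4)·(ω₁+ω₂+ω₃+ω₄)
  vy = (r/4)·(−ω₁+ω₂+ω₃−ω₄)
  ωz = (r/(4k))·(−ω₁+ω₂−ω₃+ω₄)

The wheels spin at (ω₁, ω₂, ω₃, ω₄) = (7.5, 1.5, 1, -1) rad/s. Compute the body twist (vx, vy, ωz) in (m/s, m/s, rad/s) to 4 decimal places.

(0.1125, -0.0500, -0.3333)

k = lx + ly = 0.1 + 0.2 = 0.3000
ω₁+ω₂+ω₃+ω₄ = 9.0000  →  vx = (0.05/4)·9.0000 = 0.1125
−ω₁+ω₂+ω₃−ω₄ = -4.0000  →  vy = (0.05/4)·-4.0000 = -0.0500
−ω₁+ω₂−ω₃+ω₄ = -8.0000  →  ωz = (0.05/1.2000)·-8.0000 = -0.3333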